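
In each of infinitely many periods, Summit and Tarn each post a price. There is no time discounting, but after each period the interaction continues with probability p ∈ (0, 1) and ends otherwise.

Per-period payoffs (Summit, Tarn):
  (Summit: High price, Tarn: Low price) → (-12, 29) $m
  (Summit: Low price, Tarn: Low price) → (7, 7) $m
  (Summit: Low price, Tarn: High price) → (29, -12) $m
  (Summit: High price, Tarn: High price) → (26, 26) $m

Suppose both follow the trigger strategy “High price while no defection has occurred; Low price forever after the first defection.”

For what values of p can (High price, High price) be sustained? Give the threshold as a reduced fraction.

3/22

Expected cooperation value is 26 + p·26 + p²·26 + … = 26/(1−p); deviation gives 29 + p·7/(1−p).
26 ≥ 29(1−p) + 7p ⇒ 22p ≥ 3 ⇒ p ≥ 3/22.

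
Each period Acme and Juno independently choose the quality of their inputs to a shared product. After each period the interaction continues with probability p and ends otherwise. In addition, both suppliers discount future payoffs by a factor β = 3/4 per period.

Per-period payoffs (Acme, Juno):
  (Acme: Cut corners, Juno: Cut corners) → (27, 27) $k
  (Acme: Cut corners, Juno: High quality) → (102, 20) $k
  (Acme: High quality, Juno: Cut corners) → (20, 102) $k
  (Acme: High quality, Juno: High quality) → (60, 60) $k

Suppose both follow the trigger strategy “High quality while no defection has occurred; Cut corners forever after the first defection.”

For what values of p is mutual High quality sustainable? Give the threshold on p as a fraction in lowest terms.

56/75

With continuation probability p and discount β, the effective per-period discount factor is βp.
Grim-trigger IC: βp ≥ (102−60)/(102−27) = 14/25.
So p ≥ (14/25)/(3/4) = 56/75.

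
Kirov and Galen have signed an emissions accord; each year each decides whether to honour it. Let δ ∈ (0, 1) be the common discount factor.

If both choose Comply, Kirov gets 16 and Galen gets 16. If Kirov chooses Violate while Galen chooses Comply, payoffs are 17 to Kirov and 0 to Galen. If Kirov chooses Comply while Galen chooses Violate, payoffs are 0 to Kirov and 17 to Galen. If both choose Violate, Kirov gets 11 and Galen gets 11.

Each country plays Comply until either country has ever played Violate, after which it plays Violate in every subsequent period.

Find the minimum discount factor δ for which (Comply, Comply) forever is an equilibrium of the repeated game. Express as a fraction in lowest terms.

Under grim trigger the critical discount factor is (T−C)/(T−P) with T = 17, C = 16, P = 11.
δ* = (17−16)/(17−11) = 1/6.

1/6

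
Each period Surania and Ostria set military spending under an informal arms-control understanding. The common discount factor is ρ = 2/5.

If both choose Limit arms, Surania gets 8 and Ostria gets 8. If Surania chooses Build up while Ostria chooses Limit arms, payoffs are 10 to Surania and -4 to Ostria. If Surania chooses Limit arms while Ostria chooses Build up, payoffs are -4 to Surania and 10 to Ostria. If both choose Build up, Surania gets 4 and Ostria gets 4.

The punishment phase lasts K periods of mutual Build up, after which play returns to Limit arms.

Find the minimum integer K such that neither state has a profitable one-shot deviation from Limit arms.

No profitable deviation requires (8−4)(ρ+…+ρ^K) ≥ 10−8, i.e. ρ+…+ρ^K ≥ 1/2 ≈ 0.5000.
With ρ = 2/5, the partial sums are K=1: 0.4000, K=2: 0.5600.
K = 2 is the first length at which the sum reaches 0.5000.

2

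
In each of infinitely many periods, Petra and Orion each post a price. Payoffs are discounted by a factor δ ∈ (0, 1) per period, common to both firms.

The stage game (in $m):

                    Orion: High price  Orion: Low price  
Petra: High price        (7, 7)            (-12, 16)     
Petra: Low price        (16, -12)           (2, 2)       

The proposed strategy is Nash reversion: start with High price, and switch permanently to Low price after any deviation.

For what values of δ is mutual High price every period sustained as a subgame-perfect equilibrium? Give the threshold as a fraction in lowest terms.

9/14

7/(1−δ) ≥ 16 + 2δ/(1−δ)
7 ≥ 16 − 14δ
δ ≥ 9/14.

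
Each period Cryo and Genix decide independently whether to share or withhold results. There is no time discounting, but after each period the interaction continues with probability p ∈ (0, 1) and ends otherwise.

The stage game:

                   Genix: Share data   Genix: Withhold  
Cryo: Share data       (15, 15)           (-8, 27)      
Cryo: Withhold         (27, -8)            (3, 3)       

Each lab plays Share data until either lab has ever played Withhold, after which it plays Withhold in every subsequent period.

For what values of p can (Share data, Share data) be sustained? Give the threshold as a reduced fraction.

1/2

Expected cooperation value is 15 + p·15 + p²·15 + … = 15/(1−p); deviation gives 27 + p·3/(1−p).
15 ≥ 27(1−p) + 3p ⇒ 24p ≥ 12 ⇒ p ≥ 12/24 = 1/2.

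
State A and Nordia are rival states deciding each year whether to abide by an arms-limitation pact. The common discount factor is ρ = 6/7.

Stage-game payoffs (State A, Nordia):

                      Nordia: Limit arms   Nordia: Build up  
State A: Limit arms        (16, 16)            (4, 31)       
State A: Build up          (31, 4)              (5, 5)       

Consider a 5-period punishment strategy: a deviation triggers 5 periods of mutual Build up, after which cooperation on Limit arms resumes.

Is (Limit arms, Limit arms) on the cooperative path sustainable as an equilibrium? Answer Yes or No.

A one-shot deviation gives 31 now, then 5 for 5 periods, then back to 16.
Gain from deviating: (31−16) today; loss: (16−5) in each of the next 5 periods.
No-deviation condition: (16−5)(ρ+…+ρ^5) ≥ 31−16, i.e. ρ+…+ρ^5 ≥ 15/11.
At ρ = 6/7: ρ+…+ρ^5 = 3.2240 ≥ 1.3636.
So cooperation is sustainable.

Yes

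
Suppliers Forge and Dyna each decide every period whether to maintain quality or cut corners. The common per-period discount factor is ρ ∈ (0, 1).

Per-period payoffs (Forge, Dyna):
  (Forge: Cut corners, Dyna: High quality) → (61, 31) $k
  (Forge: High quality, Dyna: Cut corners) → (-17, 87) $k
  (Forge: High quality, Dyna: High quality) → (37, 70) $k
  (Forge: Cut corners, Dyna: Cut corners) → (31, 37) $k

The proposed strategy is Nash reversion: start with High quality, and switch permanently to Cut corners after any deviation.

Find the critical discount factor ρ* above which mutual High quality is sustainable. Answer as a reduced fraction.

Forge's threshold: (61−37)/(61−31) = 4/5.
Dyna's threshold: (87−70)/(87−37) = 17/50.
4/5 > 17/50, so Forge binds and ρ* = 4/5.

4/5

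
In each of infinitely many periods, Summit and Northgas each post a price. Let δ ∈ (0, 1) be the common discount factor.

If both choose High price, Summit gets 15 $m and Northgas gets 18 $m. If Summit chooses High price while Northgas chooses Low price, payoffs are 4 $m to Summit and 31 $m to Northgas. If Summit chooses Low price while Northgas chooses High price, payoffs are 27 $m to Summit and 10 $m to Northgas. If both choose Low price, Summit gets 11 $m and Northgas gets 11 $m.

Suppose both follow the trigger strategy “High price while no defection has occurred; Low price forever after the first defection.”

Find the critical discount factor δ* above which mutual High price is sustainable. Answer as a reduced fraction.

Summit: cooperation gives 15 each period; deviation gives 27 once then 11 forever.
  15/(1−δ) ≥ 27 + 11δ/(1−δ) ⇒ δ ≥ 12/16 = 3/4.
Northgas: cooperation gives 18 each period; deviation gives 31 once then 11 forever.
  δ ≥ 13/20.
Both must hold, so the binding constraint is Summit's: δ ≥ 3/4.

3/4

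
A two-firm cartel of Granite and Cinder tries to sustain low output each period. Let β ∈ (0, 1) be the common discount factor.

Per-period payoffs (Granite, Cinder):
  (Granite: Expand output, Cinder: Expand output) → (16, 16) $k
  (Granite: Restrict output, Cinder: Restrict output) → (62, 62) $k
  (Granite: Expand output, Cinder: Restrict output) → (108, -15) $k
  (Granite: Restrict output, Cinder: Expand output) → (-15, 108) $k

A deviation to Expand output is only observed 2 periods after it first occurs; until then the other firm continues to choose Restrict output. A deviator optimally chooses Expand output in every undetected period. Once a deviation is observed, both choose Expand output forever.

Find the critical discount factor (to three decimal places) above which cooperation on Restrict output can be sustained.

0.707

Deviating for the 2 undetected periods gains 108−62 = 46 per period over cooperation, then loses 62−16 = 46 per period forever once punishment starts.
Gain: 46(1 + β + … + β^1); loss: 46·β^2/(1−β).
No profitable deviation ⇔ 46(1−β^2) ≤ 46·β^2, i.e. β^2 ≥ 46/(46+46) = 1/2.
Hence β ≥ (1/2)^(1/2) ≈ 0.707.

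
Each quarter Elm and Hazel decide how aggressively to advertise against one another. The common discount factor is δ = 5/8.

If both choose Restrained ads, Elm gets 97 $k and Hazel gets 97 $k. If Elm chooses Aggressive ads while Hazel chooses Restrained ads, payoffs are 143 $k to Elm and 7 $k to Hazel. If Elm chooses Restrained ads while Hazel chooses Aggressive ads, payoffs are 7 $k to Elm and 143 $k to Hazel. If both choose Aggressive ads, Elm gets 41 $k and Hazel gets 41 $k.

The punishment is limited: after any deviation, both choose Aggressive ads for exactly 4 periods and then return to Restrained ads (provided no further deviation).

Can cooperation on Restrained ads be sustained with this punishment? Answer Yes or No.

Yes

IC: δ+…+δ^4 ≥ (143−97)/(97−41) = 23/28.
At δ = 5/8: partial sum = 1.4124 ≥ 0.8214. Cooperation sustainable.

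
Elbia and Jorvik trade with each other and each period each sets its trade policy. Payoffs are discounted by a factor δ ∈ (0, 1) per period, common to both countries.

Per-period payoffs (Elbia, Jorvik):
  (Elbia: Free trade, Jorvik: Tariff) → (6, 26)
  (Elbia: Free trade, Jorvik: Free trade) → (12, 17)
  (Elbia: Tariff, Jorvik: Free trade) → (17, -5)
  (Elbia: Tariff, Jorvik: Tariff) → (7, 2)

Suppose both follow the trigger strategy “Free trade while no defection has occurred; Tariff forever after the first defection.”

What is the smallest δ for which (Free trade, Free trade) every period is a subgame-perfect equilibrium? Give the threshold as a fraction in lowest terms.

Elbia's threshold: (17−12)/(17−7) = 1/2.
Jorvik's threshold: (26−17)/(26−2) = 3/8.
1/2 > 3/8, so Elbia binds and δ* = 1/2.

1/2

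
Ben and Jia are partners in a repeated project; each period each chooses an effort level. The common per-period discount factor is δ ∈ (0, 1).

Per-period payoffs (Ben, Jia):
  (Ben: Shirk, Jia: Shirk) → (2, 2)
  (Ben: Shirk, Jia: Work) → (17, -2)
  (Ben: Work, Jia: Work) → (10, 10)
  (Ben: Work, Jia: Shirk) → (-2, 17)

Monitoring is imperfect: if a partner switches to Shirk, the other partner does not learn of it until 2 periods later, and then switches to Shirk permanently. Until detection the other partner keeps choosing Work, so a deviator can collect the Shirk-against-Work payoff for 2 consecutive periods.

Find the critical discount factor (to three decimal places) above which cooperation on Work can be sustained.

0.683

Deviating for the 2 undetected periods gains 17−10 = 7 per period over cooperation, then loses 10−2 = 8 per period forever once punishment starts.
Gain: 7(1 + δ + … + δ^1); loss: 8·δ^2/(1−δ).
No profitable deviation ⇔ 7(1−δ^2) ≤ 8·δ^2, i.e. δ^2 ≥ 7/(7+8) = 7/15.
Hence δ ≥ (7/15)^(1/2) ≈ 0.683.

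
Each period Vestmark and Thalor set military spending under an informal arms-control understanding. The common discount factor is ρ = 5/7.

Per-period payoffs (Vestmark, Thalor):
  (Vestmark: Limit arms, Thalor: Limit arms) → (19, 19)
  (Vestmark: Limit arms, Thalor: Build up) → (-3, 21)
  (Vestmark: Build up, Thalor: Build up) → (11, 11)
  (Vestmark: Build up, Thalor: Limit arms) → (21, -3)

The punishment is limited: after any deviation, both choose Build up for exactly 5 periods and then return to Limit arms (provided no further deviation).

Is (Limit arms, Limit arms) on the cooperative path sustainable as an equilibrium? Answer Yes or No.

A one-shot deviation gives 21 now, then 11 for 5 periods, then back to 19.
Gain from deviating: (21−19) today; loss: (19−11) in each of the next 5 periods.
No-deviation condition: (19−11)(ρ+…+ρ^5) ≥ 21−19, i.e. ρ+…+ρ^5 ≥ 1/4.
At ρ = 5/7: ρ+…+ρ^5 = 2.0352 ≥ 0.2500.
So cooperation is sustainable.

Yes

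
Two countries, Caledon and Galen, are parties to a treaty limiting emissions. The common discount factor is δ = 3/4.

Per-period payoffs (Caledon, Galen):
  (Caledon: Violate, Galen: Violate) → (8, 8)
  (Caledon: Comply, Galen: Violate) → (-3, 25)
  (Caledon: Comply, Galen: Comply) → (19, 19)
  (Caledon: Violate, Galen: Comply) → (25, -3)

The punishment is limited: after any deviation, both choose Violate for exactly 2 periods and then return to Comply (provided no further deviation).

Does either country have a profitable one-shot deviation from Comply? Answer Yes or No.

Comparing payoff streams over the 3 periods until play realigns: cooperate → 19(1+δ+…+δ^2); deviate → 25 + 8(δ+…+δ^2).
Cooperation is sustained iff (19−8)(δ+…+δ^2) ≥ 25−19.
δ+…+δ^2 = 3/4·(1−(3/4)^2)/(1−3/4) = 1.3125, and (25−19)/(19−8) = 0.5455.
1.3125 ≥ 0.5455, so cooperation is sustainable.

No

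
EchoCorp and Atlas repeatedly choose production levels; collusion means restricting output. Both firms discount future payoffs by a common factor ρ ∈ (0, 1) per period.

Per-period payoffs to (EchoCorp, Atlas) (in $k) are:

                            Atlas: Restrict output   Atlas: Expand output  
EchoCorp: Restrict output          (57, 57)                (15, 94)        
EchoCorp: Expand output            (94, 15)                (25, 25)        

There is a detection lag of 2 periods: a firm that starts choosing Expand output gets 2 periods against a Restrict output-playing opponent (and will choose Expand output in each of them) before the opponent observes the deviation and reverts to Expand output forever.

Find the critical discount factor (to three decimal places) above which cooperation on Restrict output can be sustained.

0.732

Deviating for the 2 undetected periods gains 94−57 = 37 per period over cooperation, then loses 57−25 = 32 per period forever once punishment starts.
Gain: 37(1 + ρ + … + ρ^1); loss: 32·ρ^2/(1−ρ).
No profitable deviation ⇔ 37(1−ρ^2) ≤ 32·ρ^2, i.e. ρ^2 ≥ 37/(37+32) = 37/69.
Hence ρ ≥ (37/69)^(1/2) ≈ 0.732.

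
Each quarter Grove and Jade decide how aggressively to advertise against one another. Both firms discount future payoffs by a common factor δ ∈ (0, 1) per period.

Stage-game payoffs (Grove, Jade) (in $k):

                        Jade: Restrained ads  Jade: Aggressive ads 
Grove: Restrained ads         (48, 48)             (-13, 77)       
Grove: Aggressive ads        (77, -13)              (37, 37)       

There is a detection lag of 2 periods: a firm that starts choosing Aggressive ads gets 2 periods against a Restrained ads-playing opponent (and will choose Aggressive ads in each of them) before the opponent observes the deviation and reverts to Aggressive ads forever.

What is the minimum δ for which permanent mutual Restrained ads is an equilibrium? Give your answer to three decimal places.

0.851

Deviating for the 2 undetected periods gains 77−48 = 29 per period over cooperation, then loses 48−37 = 11 per period forever once punishment starts.
Gain: 29(1 + δ + … + δ^1); loss: 11·δ^2/(1−δ).
No profitable deviation ⇔ 29(1−δ^2) ≤ 11·δ^2, i.e. δ^2 ≥ 29/(29+11) = 29/40.
Hence δ ≥ (29/40)^(1/2) ≈ 0.851.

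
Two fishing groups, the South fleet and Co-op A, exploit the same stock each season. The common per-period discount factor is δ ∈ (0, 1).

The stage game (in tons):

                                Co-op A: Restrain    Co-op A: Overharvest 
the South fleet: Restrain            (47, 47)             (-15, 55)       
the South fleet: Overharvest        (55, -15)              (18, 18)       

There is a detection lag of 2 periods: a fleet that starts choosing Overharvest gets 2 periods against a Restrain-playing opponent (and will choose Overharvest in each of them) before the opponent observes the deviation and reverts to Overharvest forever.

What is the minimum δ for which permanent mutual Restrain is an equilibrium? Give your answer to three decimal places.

The best deviation is to choose Overharvest for all 2 undetected periods, earning 55 each, then 18 forever once detected.
Deviation value: 55(1−δ^2)/(1−δ) + 18δ^2/(1−δ); cooperation value: 47/(1−δ).
IC: 47 ≥ 55(1−δ^2) + 18δ^2 = 55 − 37δ^2.
So δ^2 ≥ 8/37, giving δ ≥ (8/37)^(1/2) ≈ 0.465.

0.465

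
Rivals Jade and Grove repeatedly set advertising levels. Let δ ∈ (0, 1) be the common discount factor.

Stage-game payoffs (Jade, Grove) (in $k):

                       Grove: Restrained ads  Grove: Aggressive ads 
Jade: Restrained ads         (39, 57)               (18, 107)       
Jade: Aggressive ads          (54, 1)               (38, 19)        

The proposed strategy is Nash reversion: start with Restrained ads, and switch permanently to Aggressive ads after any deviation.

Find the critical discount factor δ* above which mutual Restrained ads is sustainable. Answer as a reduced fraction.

15/16

Jade's threshold: (54−39)/(54−38) = 15/16.
Grove's threshold: (107−57)/(107−19) = 25/44.
15/16 > 25/44, so Jade binds and δ* = 15/16.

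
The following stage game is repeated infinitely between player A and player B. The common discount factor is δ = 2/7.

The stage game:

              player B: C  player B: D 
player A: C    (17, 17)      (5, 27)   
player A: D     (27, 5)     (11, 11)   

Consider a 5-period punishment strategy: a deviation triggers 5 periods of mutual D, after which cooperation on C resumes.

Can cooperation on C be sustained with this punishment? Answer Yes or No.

Comparing payoff streams over the 6 periods until play realigns: cooperate → 17(1+δ+…+δ^5); deviate → 27 + 11(δ+…+δ^5).
Cooperation is sustained iff (17−11)(δ+…+δ^5) ≥ 27−17.
δ+…+δ^5 = 2/7·(1−(2/7)^5)/(1−2/7) = 0.3992, and (27−17)/(17−11) = 1.6667.
0.3992 < 1.6667, so cooperation is not sustainable.

No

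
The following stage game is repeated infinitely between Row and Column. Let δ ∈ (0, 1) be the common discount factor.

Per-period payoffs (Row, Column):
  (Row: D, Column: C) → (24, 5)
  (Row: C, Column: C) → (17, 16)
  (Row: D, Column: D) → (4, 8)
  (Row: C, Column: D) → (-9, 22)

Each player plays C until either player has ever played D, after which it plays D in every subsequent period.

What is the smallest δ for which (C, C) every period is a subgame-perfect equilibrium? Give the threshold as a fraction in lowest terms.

Row: cooperation gives 17 each period; deviation gives 24 once then 4 forever.
  17/(1−δ) ≥ 24 + 4δ/(1−δ) ⇒ δ ≥ 7/20.
Column: cooperation gives 16 each period; deviation gives 22 once then 8 forever.
  δ ≥ 6/14 = 3/7.
Both must hold, so the binding constraint is Column's: δ ≥ 3/7.

3/7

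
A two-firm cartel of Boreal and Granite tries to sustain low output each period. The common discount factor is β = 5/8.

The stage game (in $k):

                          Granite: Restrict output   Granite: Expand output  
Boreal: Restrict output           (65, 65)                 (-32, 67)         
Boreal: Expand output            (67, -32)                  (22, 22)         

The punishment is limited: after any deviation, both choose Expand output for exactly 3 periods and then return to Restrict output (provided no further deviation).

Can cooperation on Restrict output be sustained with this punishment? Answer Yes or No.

Yes

IC: β+…+β^3 ≥ (67−65)/(65−22) = 2/43.
At β = 5/8: partial sum = 1.2598 ≥ 0.0465. Cooperation sustainable.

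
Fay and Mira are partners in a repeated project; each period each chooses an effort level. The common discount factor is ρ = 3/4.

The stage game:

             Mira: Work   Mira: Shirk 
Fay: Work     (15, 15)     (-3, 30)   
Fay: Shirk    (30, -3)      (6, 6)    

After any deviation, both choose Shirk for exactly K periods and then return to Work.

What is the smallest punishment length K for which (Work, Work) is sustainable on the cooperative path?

3

No profitable deviation requires (15−6)(ρ+…+ρ^K) ≥ 30−15, i.e. ρ+…+ρ^K ≥ 5/3 ≈ 1.6667.
With ρ = 3/4, the partial sums are K=1: 0.7500, K=2: 1.3125, K=3: 1.7344.
K = 3 is the first length at which the sum reaches 1.6667.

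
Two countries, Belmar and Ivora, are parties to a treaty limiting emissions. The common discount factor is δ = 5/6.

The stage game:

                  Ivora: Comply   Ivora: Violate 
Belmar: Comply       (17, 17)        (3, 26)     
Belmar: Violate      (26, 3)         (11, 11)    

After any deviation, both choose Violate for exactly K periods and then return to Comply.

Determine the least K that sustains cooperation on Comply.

IC: δ(1−δ^K)/(1−δ) ≥ (26−17)/(17−11) = 3/2.
With δ = 5/6: need 1 − δ^K ≥ 3/2·(1−5/6)/(5/6), i.e. δ^K ≤ 0.7000.
Since (5/6)^1 = 0.8333 and (5/6)^2 = 0.6944, the smallest such K is 2.

2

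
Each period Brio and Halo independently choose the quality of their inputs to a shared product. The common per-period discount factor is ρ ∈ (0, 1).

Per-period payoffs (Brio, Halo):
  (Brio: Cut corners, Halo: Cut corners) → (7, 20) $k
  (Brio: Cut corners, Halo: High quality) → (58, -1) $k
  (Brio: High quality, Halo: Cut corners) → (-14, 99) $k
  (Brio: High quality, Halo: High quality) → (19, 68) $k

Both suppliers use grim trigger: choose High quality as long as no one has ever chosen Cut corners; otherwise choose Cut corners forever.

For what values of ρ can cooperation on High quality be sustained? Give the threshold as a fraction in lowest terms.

Brio: cooperation gives 19 each period; deviation gives 58 once then 7 forever.
  19/(1−ρ) ≥ 58 + 7ρ/(1−ρ) ⇒ ρ ≥ 39/51 = 13/17.
Halo: cooperation gives 68 each period; deviation gives 99 once then 20 forever.
  ρ ≥ 31/79.
Both must hold, so the binding constraint is Brio's: ρ ≥ 13/17.

13/17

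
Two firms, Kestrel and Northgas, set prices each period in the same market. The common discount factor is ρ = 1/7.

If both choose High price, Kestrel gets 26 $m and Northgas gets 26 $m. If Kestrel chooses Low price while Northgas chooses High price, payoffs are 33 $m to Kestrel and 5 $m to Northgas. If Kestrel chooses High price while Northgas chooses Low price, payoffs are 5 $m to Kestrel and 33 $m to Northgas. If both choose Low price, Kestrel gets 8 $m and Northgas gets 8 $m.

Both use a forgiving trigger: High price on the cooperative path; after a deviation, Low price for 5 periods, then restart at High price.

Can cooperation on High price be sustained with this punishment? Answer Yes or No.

No

Comparing payoff streams over the 6 periods until play realigns: cooperate → 26(1+ρ+…+ρ^5); deviate → 33 + 8(ρ+…+ρ^5).
Cooperation is sustained iff (26−8)(ρ+…+ρ^5) ≥ 33−26.
ρ+…+ρ^5 = 1/7·(1−(1/7)^5)/(1−1/7) = 0.1667, and (33−26)/(26−8) = 0.3889.
0.1667 < 0.3889, so cooperation is not sustainable.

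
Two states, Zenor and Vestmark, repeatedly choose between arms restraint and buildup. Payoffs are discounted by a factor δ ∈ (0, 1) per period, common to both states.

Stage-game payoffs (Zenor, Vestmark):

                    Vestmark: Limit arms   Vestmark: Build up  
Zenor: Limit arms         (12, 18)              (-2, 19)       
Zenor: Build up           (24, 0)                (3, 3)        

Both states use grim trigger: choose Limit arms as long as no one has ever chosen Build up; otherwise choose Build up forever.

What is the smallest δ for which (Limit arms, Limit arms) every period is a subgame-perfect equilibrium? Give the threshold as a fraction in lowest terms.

Zenor's threshold: (24−12)/(24−3) = 4/7.
Vestmark's threshold: (19−18)/(19−3) = 1/16.
4/7 > 1/16, so Zenor binds and δ* = 4/7.

4/7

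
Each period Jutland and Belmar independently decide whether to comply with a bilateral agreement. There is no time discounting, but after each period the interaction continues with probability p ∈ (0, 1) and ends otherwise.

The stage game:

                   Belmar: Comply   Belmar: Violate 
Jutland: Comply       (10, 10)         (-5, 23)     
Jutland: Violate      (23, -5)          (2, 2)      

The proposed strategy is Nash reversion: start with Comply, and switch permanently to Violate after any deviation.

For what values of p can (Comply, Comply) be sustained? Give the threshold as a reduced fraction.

With no time discounting, the continuation probability p plays the role of the discount factor.
Grim-trigger IC: 10/(1−p) ≥ 23 + 2p/(1−p) ⇒ p ≥ (23−10)/(23−2) = 13/21.

13/21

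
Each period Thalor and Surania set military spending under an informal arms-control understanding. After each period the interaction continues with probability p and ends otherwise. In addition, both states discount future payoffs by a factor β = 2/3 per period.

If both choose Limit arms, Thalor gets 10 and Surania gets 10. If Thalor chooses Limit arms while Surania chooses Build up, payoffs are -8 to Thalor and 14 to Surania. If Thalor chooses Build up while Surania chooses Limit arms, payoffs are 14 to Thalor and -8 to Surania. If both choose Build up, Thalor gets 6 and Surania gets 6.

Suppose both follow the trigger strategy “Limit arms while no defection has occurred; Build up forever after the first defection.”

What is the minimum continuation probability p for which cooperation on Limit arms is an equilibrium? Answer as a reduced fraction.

3/4

Expected continuation weight on next period's payoff is β·p = 2/3·p, which plays the role of the discount factor.
Cooperation requires 2/3·p ≥ (14−10)/(14−6) = 1/2, hence p ≥ 3/4.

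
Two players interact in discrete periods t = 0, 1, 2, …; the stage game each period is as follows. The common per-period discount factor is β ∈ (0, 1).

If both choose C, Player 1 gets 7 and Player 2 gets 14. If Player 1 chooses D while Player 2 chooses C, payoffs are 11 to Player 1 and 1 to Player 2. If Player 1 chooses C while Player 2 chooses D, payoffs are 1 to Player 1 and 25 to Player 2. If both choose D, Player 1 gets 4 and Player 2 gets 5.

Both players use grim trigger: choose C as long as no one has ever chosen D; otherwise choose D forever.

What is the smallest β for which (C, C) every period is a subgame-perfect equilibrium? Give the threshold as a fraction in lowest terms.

4/7

For Player 1: deviation gain 11−7 = 4, per-period punishment loss 7−4 = 3. IC gives β ≥ 4/7.
For Player 2: gain 11, loss 9 per period, so β ≥ 11/20.
The tighter constraint is Player 1's, so cooperation needs β ≥ 4/7.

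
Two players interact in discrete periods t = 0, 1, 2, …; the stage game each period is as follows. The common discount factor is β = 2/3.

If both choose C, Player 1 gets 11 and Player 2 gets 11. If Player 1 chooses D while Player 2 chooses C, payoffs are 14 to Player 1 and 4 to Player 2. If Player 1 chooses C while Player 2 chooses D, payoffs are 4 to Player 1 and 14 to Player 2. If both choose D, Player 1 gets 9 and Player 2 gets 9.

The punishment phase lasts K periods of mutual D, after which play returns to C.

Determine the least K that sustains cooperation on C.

4

IC: β(1−β^K)/(1−β) ≥ (14−11)/(11−9) = 3/2.
With β = 2/3: need 1 − β^K ≥ 3/2·(1−2/3)/(2/3), i.e. β^K ≤ 0.2500.
Since (2/3)^3 = 0.2963 and (2/3)^4 = 0.1975, the smallest such K is 4.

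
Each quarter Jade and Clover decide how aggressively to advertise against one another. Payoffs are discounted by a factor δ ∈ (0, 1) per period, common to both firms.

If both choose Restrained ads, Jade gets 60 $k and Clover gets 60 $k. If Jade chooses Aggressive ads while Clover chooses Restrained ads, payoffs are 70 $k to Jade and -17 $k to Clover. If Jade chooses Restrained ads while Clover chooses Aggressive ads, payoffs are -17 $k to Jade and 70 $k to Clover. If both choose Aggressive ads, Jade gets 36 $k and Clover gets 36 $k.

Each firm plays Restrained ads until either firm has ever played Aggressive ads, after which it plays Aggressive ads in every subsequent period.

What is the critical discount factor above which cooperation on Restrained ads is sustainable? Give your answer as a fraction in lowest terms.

5/17

60/(1−δ) ≥ 70 + 36δ/(1−δ)
60 ≥ 70 − 34δ
δ ≥ 10/34 = 5/17.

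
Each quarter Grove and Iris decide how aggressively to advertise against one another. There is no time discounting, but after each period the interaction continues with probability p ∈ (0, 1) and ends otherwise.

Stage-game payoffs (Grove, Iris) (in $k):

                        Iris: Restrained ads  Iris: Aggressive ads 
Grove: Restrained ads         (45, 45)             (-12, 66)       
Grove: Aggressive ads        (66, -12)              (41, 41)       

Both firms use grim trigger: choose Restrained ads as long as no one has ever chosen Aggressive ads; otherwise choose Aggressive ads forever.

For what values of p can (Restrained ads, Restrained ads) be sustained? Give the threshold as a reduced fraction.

21/25

Expected cooperation value is 45 + p·45 + p²·45 + … = 45/(1−p); deviation gives 66 + p·41/(1−p).
45 ≥ 66(1−p) + 41p ⇒ 25p ≥ 21 ⇒ p ≥ 21/25.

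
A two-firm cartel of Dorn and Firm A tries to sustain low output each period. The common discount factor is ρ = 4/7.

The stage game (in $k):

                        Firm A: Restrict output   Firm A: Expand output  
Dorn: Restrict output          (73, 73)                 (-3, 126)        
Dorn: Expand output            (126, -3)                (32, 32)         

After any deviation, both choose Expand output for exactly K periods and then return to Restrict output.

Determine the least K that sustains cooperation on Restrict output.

7

IC: ρ(1−ρ^K)/(1−ρ) ≥ (126−73)/(73−32) = 53/41.
With ρ = 4/7: need 1 − ρ^K ≥ 53/41·(1−4/7)/(4/7), i.e. ρ^K ≤ 0.0305.
Since (4/7)^6 = 0.0348 and (4/7)^7 = 0.0199, the smallest such K is 7.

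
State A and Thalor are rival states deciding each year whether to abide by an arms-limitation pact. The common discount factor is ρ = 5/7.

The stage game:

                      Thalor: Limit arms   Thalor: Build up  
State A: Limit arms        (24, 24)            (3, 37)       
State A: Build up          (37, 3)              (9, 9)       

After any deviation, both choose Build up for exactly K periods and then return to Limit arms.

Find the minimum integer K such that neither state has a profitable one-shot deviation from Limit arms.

2

No profitable deviation requires (24−9)(ρ+…+ρ^K) ≥ 37−24, i.e. ρ+…+ρ^K ≥ 13/15 ≈ 0.8667.
With ρ = 5/7, the partial sums are K=1: 0.7143, K=2: 1.2245.
K = 2 is the first length at which the sum reaches 0.8667.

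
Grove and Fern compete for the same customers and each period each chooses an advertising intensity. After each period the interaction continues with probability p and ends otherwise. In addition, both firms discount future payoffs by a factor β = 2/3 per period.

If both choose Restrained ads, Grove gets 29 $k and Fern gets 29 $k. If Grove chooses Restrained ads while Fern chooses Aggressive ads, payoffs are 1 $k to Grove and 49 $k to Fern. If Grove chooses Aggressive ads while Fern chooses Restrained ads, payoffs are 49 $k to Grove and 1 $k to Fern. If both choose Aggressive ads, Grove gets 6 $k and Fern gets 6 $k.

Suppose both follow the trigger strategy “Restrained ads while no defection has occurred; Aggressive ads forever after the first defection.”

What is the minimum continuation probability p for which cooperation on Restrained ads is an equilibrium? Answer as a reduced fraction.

30/43

With continuation probability p and discount β, the effective per-period discount factor is βp.
Grim-trigger IC: βp ≥ (49−29)/(49−6) = 20/43.
So p ≥ (20/43)/(2/3) = 30/43.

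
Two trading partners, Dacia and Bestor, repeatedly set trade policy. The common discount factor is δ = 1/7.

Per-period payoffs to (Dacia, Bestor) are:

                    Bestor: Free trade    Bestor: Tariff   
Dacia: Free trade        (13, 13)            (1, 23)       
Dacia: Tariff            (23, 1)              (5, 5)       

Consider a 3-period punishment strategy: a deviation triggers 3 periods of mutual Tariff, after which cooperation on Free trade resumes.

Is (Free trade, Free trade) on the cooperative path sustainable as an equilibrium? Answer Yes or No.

IC: δ+…+δ^3 ≥ (23−13)/(13−5) = 5/4.
At δ = 1/7: partial sum = 0.1662 < 1.2500. Cooperation not sustainable.

No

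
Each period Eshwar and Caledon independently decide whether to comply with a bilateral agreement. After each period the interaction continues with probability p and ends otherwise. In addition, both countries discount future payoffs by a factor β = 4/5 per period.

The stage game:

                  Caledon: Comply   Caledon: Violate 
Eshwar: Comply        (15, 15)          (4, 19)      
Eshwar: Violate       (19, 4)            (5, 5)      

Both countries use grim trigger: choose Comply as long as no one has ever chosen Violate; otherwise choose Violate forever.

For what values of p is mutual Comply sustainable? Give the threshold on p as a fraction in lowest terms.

With continuation probability p and discount β, the effective per-period discount factor is βp.
Grim-trigger IC: βp ≥ (19−15)/(19−5) = 2/7.
So p ≥ (2/7)/(4/5) = 5/14.

5/14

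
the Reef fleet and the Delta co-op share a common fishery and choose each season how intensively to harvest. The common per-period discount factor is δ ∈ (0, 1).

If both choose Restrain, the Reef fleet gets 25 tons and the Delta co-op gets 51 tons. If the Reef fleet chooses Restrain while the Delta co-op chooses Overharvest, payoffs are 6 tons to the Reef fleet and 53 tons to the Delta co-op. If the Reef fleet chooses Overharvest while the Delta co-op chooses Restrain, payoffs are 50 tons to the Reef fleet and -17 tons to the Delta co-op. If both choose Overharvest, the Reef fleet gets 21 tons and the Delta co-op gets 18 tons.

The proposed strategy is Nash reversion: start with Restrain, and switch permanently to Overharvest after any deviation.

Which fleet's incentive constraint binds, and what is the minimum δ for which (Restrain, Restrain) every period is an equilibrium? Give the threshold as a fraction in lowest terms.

For the Reef fleet: deviation gain 50−25 = 25, per-period punishment loss 25−21 = 4. IC gives δ ≥ 25/29.
For the Delta co-op: gain 2, loss 33 per period, so δ ≥ 2/35.
The tighter constraint is the Reef fleet's, so cooperation needs δ ≥ 25/29.

the Reef fleet; δ ≥ 25/29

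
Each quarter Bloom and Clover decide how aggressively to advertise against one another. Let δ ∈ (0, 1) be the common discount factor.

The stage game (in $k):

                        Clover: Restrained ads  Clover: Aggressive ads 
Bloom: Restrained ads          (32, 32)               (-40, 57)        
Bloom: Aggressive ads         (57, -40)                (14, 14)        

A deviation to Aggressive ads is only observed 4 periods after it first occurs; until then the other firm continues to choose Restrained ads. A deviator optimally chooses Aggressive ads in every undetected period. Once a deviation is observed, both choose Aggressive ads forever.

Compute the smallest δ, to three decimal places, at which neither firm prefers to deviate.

0.873

The best deviation is to choose Aggressive ads for all 4 undetected periods, earning 57 each, then 14 forever once detected.
Deviation value: 57(1−δ^4)/(1−δ) + 14δ^4/(1−δ); cooperation value: 32/(1−δ).
IC: 32 ≥ 57(1−δ^4) + 14δ^4 = 57 − 43δ^4.
So δ^4 ≥ 25/43, giving δ ≥ (25/43)^(1/4) ≈ 0.873.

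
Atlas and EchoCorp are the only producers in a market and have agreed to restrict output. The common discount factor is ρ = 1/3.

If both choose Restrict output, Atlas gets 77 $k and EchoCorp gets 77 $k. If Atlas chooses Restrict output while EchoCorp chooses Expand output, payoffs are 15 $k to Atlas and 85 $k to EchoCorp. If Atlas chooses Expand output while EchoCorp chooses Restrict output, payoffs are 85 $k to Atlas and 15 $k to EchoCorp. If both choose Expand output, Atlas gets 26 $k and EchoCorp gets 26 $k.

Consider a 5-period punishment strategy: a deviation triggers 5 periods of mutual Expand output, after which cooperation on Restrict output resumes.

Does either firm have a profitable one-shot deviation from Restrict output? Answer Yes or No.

Comparing payoff streams over the 6 periods until play realigns: cooperate → 77(1+ρ+…+ρ^5); deviate → 85 + 26(ρ+…+ρ^5).
Cooperation is sustained iff (77−26)(ρ+…+ρ^5) ≥ 85−77.
ρ+…+ρ^5 = 1/3·(1−(1/3)^5)/(1−1/3) = 0.4979, and (85−77)/(77−26) = 0.1569.
0.4979 ≥ 0.1569, so cooperation is sustainable.

No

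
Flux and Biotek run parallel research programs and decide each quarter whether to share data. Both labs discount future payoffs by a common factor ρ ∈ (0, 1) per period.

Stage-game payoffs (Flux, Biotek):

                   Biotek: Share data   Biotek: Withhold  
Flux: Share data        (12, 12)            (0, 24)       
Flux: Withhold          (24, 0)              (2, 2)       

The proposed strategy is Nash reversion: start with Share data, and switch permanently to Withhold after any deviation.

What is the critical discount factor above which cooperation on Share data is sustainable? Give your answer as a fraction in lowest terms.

Cooperation forever yields 12 each period: 12/(1−ρ).
Deviating yields 24 once, then 2 forever: 24 + 2ρ/(1−ρ).
No profitable deviation requires 12/(1−ρ) ≥ 24 + 2ρ/(1−ρ).
Multiplying by (1−ρ): 12 ≥ 24(1−ρ) + 2ρ = 24 − 22ρ.
So 22ρ ≥ 12, i.e. ρ ≥ 12/22 = 6/11.

6/11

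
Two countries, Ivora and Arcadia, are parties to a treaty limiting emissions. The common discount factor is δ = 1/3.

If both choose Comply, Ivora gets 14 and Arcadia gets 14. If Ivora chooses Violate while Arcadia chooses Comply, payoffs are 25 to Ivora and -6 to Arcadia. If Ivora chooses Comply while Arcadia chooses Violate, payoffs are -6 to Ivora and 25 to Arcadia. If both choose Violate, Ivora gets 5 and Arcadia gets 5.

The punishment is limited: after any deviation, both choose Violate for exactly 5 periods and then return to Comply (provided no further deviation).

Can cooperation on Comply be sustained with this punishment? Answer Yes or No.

Comparing payoff streams over the 6 periods until play realigns: cooperate → 14(1+δ+…+δ^5); deviate → 25 + 5(δ+…+δ^5).
Cooperation is sustained iff (14−5)(δ+…+δ^5) ≥ 25−14.
δ+…+δ^5 = 1/3·(1−(1/3)^5)/(1−1/3) = 0.4979, and (25−14)/(14−5) = 1.2222.
0.4979 < 1.2222, so cooperation is not sustainable.

No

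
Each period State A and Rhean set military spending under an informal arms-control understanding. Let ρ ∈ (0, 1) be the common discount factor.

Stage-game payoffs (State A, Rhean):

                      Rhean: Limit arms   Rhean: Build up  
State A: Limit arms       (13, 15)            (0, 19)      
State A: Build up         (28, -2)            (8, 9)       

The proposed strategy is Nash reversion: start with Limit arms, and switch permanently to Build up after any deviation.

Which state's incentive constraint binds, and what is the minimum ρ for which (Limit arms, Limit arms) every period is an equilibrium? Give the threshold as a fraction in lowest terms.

State A; ρ ≥ 3/4

For State A: deviation gain 28−13 = 15, per-period punishment loss 13−8 = 5. IC gives ρ ≥ 15/20 = 3/4.
For Rhean: gain 4, loss 6 per period, so ρ ≥ 4/10 = 2/5.
The tighter constraint is State A's, so cooperation needs ρ ≥ 3/4.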